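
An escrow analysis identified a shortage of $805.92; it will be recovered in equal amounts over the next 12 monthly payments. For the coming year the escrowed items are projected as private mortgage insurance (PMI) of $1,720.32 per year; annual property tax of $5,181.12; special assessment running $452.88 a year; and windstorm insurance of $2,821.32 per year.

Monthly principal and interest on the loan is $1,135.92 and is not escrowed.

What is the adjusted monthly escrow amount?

$915.13

Private mortgage insurance (PMI) = $1,720.32/yr
Property tax = $5,181.12/yr
Special assessment = $452.88/yr
Windstorm insurance = $2,821.32/yr
Yearly total = $1,720.32 + $5,181.12 + $452.88 + $2,821.32 = $10,175.64
Per month = $10,175.64 ÷ 12 = $847.97
Shortage spread = $805.92 ÷ 12 = $67.16/mo
New monthly escrow = $847.97 + $67.16 = $915.13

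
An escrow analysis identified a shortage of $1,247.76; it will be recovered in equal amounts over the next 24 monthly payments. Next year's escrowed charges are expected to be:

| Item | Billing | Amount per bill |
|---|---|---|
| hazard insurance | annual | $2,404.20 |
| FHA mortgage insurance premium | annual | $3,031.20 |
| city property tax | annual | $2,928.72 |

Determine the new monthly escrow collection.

$749.00

Hazard insurance = $2,404.20/yr
FHA mortgage insurance premium = $3,031.20/yr
City property tax = $2,928.72/yr
Annual escrow total = $2,404.20 + $3,031.20 + $2,928.72 = $8,364.12
Base monthly escrow = $8,364.12 / 12 = $697.01
Monthly shortage recovery: $1,247.76 ÷ 24 = $51.99
Adjusted monthly = $697.01 + $51.99 = $749.00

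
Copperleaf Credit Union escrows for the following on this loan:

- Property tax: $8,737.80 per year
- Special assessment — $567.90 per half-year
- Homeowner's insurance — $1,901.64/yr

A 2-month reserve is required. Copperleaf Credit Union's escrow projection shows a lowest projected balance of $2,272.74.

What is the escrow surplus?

Property tax = $8,737.80/yr
Special assessment = $567.90 × 2 = $1,135.80/yr
Homeowner's insurance = $1,901.64/yr
Yearly total = $8,737.80 + $1,135.80 + $1,901.64 = $11,775.24
Per month = $11,775.24 ÷ 12 = $981.27
Required cushion = 2 × $981.27 = $1,962.54
Excess over cushion: $2,272.74 − $1,962.54 = $310.20

$310.20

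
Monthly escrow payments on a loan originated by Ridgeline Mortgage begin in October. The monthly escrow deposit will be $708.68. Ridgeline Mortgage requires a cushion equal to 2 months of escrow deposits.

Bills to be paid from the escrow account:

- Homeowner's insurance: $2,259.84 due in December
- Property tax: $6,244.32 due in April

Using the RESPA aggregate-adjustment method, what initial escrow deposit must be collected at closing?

$4,960.76

Cushion = 2 × $708.68 = $1,417.36
Trial balance (start $0, +$708.68 each month, − disbursements):
  Oct: +$708.68 → $708.68
  Nov: +$708.68 → $1,417.36
  Dec: +$708.68 − $2,259.84 → -$133.80
  Jan: +$708.68 → $574.88
  Feb: +$708.68 → $1,283.56
  Mar: +$708.68 → $1,992.24
  Apr: +$708.68 − $6,244.32 → -$3,543.40
  May: +$708.68 → -$2,834.72
  Jun: +$708.68 → -$2,126.04
  Jul: +$708.68 → -$1,417.36
  Aug: +$708.68 → -$708.68
  Sep: +$708.68 → $0.00
Lowest trial balance = -$3,543.40 (Apr)
Initial deposit = cushion − low point = $1,417.36 − (-$3,543.40) = $4,960.76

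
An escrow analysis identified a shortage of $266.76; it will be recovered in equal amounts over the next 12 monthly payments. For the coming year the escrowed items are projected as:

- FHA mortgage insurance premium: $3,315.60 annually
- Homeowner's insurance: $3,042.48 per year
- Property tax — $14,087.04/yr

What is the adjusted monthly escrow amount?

$1,725.99

FHA mortgage insurance premium: $3,315.60/yr
Homeowner's insurance: $3,042.48/yr
Property tax: $14,087.04/yr
Yearly total = $20,445.12
Per month = $20,445.12 / 12 = $1,703.76
Monthly shortage recovery: $266.76 ÷ 12 = $22.23
Adjusted monthly = $1,703.76 + $22.23 = $1,725.99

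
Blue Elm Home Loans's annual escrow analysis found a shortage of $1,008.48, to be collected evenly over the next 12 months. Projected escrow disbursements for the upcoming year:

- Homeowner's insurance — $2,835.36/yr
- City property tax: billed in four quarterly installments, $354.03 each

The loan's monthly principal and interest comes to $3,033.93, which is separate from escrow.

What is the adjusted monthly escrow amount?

$438.33

Homeowner's insurance — $2,835.36/yr
City property tax — $354.03 × 4 = $1,416.12/yr
Total per year = $4,251.48
Monthly escrow = $4,251.48 / 12 = $354.29
Monthly shortage recovery: $1,008.48 / 12 = $84.04
New monthly escrow = $354.29 + $84.04 = $438.33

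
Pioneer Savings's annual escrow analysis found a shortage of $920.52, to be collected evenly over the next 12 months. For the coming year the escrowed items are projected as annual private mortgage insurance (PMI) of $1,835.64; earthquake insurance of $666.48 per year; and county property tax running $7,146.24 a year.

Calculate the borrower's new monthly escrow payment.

$880.74

Private mortgage insurance (PMI) — $1,835.64 per year
Earthquake insurance — $666.48 per year
County property tax — $7,146.24 per year
Combined annual = $1,835.64 + $666.48 + $7,146.24 = $9,648.36
Per month = $9,648.36 ÷ 12 = $804.03
Shortage per month = $920.52 ÷ 12 = $76.71
Adjusted monthly = $804.03 + $76.71 = $880.74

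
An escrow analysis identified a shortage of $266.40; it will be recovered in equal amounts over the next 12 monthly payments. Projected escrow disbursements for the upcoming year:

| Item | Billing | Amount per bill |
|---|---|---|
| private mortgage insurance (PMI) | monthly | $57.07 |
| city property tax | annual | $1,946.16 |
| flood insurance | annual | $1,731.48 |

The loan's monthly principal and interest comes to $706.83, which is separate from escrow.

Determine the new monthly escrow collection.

Private mortgage insurance (PMI) = $57.07 × 12 = $684.84 annually
City property tax = $1,946.16 annually
Flood insurance = $1,731.48 annually
Total annual escrow = $684.84 + $1,946.16 + $1,731.48 = $4,362.48
Per month = $4,362.48 ÷ 12 = $363.54
Monthly shortage recovery: $266.40 / 12 = $22.20
New monthly escrow = $363.54 + $22.20 = $385.74

$385.74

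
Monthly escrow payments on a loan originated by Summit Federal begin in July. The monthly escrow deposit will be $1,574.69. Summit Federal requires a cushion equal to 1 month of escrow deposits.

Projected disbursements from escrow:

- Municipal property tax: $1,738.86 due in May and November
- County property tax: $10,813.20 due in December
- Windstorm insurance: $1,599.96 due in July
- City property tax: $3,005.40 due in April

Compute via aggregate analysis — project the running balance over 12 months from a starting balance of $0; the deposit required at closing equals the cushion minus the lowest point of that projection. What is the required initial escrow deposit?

Cushion = 1 × $1,574.69 = $1,574.69
Trial balance (start $0, +$1,574.69 each month, − disbursements):
  Jul: +$1,574.69 − $1,599.96 → -$25.27
  Aug: +$1,574.69 → $1,549.42
  Sep: +$1,574.69 → $3,124.11
  Oct: +$1,574.69 → $4,698.80
  Nov: +$1,574.69 − $1,738.86 → $4,534.63
  Dec: +$1,574.69 − $10,813.20 → -$4,703.88
  Jan: +$1,574.69 → -$3,129.19
  Feb: +$1,574.69 → -$1,554.50
  Mar: +$1,574.69 → $20.19
  Apr: +$1,574.69 − $3,005.40 → -$1,410.52
  May: +$1,574.69 − $1,738.86 → -$1,574.69
  Jun: +$1,574.69 → $0.00
Lowest trial balance = -$4,703.88 (Dec)
Initial deposit = cushion − low point = $1,574.69 − (-$4,703.88) = $6,278.57

$6,278.57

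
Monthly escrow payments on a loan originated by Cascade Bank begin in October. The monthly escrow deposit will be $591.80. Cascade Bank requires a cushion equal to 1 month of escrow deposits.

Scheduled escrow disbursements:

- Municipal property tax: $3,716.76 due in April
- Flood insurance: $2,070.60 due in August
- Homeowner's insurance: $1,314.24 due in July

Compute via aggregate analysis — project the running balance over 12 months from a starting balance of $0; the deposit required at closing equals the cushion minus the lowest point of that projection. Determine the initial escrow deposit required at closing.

Cushion = 1 × $591.80 = $591.80
Trial balance (start $0, +$591.80 each month, − disbursements):
  Oct: +$591.80 → $591.80
  Nov: +$591.80 → $1,183.60
  Dec: +$591.80 → $1,775.40
  Jan: +$591.80 → $2,367.20
  Feb: +$591.80 → $2,959.00
  Mar: +$591.80 → $3,550.80
  Apr: +$591.80 − $3,716.76 → $425.84
  May: +$591.80 → $1,017.64
  Jun: +$591.80 → $1,609.44
  Jul: +$591.80 − $1,314.24 → $887.00
  Aug: +$591.80 − $2,070.60 → -$591.80
  Sep: +$591.80 → $0.00
Lowest trial balance = -$591.80 (Aug)
Initial deposit = cushion − low point = $591.80 − (-$591.80) = $1,183.60

$1,183.60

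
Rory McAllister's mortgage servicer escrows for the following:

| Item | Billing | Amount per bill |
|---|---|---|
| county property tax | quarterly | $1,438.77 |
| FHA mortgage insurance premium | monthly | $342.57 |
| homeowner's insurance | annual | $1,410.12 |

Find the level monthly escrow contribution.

$939.67

County property tax: $1,438.77 × 4 = $5,755.08/yr
FHA mortgage insurance premium: $342.57 × 12 = $4,110.84/yr
Homeowner's insurance: $1,410.12/yr
Combined annual = $5,755.08 + $4,110.84 + $1,410.12 = $11,276.04
Monthly escrow = $11,276.04 / 12 = $939.67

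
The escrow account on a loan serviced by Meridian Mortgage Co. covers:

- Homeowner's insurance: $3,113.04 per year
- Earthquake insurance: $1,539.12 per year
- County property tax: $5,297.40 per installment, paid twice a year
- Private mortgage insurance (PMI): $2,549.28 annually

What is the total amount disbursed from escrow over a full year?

Homeowner's insurance = $3,113.04/yr
Earthquake insurance = $1,539.12/yr
County property tax = $5,297.40 × 2 = $10,594.80/yr
Private mortgage insurance (PMI) = $2,549.28/yr
Yearly total = $17,796.24

$17,796.24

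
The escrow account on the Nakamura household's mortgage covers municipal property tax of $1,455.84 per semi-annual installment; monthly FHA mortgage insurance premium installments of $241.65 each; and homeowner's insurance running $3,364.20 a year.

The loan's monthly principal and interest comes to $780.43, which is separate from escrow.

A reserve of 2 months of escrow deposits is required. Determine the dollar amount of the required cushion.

Municipal property tax — $1,455.84 × 2 = $2,911.68 annually
FHA mortgage insurance premium — $241.65 × 12 = $2,899.80 annually
Homeowner's insurance — $3,364.20 annually
Yearly total = $2,911.68 + $2,899.80 + $3,364.20 = $9,175.68
Monthly escrow = $9,175.68 / 12 = $764.64
Reserve = 2 × $764.64 = $1,529.28

$1,529.28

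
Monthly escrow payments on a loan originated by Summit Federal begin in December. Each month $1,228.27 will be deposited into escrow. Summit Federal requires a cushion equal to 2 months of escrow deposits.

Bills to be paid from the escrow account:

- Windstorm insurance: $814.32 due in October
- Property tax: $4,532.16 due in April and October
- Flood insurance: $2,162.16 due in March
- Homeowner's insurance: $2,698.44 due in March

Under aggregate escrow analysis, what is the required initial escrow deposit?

Cushion = 2 × $1,228.27 = $2,456.54
Trial balance (start $0, +$1,228.27 each month, − disbursements):
  Dec: +$1,228.27 → $1,228.27
  Jan: +$1,228.27 → $2,456.54
  Feb: +$1,228.27 → $3,684.81
  Mar: +$1,228.27 − $4,860.60 → $52.48
  Apr: +$1,228.27 − $4,532.16 → -$3,251.41
  May: +$1,228.27 → -$2,023.14
  Jun: +$1,228.27 → -$794.87
  Jul: +$1,228.27 → $433.40
  Aug: +$1,228.27 → $1,661.67
  Sep: +$1,228.27 → $2,889.94
  Oct: +$1,228.27 − $5,346.48 → -$1,228.27
  Nov: +$1,228.27 → $0.00
Lowest trial balance = -$3,251.41 (Apr)
Initial deposit = cushion − low point = $2,456.54 − (-$3,251.41) = $5,707.95

$5,707.95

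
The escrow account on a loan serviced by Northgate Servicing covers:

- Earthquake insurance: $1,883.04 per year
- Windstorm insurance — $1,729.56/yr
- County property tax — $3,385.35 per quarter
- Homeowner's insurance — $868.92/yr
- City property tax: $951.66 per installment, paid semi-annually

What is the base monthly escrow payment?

Earthquake insurance — $1,883.04 annually
Windstorm insurance — $1,729.56 annually
County property tax — $3,385.35 × 4 = $13,541.40 annually
Homeowner's insurance — $868.92 annually
City property tax — $951.66 × 2 = $1,903.32 annually
Yearly total = $19,926.24
Monthly escrow = $19,926.24 ÷ 12 = $1,660.52

$1,660.52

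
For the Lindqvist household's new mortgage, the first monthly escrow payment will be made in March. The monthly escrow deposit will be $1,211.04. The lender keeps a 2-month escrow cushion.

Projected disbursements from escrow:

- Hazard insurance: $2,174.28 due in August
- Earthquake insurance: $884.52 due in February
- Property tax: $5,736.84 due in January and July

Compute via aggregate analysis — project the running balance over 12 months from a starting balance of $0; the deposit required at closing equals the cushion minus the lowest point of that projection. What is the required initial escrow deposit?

Cushion = 2 × $1,211.04 = $2,422.08
Trial balance (start $0, +$1,211.04 each month, − disbursements):
  Mar: +$1,211.04 → $1,211.04
  Apr: +$1,211.04 → $2,422.08
  May: +$1,211.04 → $3,633.12
  Jun: +$1,211.04 → $4,844.16
  Jul: +$1,211.04 − $5,736.84 → $318.36
  Aug: +$1,211.04 − $2,174.28 → -$644.88
  Sep: +$1,211.04 → $566.16
  Oct: +$1,211.04 → $1,777.20
  Nov: +$1,211.04 → $2,988.24
  Dec: +$1,211.04 → $4,199.28
  Jan: +$1,211.04 − $5,736.84 → -$326.52
  Feb: +$1,211.04 − $884.52 → $0.00
Lowest trial balance = -$644.88 (Aug)
Initial deposit = cushion − low point = $2,422.08 − (-$644.88) = $3,066.96

$3,066.96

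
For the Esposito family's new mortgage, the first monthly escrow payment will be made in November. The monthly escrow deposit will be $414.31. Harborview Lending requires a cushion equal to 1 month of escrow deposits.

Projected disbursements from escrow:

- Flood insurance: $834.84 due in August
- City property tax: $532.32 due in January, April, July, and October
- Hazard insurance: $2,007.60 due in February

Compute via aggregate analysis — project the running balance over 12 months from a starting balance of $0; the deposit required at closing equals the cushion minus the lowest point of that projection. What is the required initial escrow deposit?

$1,296.99

Cushion = 1 × $414.31 = $414.31
Trial balance (start $0, +$414.31 each month, − disbursements):
  Nov: +$414.31 → $414.31
  Dec: +$414.31 → $828.62
  Jan: +$414.31 − $532.32 → $710.61
  Feb: +$414.31 − $2,007.60 → -$882.68
  Mar: +$414.31 → -$468.37
  Apr: +$414.31 − $532.32 → -$586.38
  May: +$414.31 → -$172.07
  Jun: +$414.31 → $242.24
  Jul: +$414.31 − $532.32 → $124.23
  Aug: +$414.31 − $834.84 → -$296.30
  Sep: +$414.31 → $118.01
  Oct: +$414.31 − $532.32 → $0.00
Lowest trial balance = -$882.68 (Feb)
Initial deposit = cushion − low point = $414.31 − (-$882.68) = $1,296.99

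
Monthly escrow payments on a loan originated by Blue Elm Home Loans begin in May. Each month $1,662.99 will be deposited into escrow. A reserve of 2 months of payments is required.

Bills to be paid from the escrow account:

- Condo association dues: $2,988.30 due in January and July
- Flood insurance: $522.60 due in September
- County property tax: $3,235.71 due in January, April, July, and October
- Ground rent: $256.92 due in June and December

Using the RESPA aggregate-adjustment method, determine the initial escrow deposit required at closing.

$5,079.24

Cushion = 2 × $1,662.99 = $3,325.98
Trial balance (start $0, +$1,662.99 each month, − disbursements):
  May: +$1,662.99 → $1,662.99
  Jun: +$1,662.99 − $256.92 → $3,069.06
  Jul: +$1,662.99 − $6,224.01 → -$1,491.96
  Aug: +$1,662.99 → $171.03
  Sep: +$1,662.99 − $522.60 → $1,311.42
  Oct: +$1,662.99 − $3,235.71 → -$261.30
  Nov: +$1,662.99 → $1,401.69
  Dec: +$1,662.99 − $256.92 → $2,807.76
  Jan: +$1,662.99 − $6,224.01 → -$1,753.26
  Feb: +$1,662.99 → -$90.27
  Mar: +$1,662.99 → $1,572.72
  Apr: +$1,662.99 − $3,235.71 → $0.00
Lowest trial balance = -$1,753.26 (Jan)
Initial deposit = cushion − low point = $3,325.98 − (-$1,753.26) = $5,079.24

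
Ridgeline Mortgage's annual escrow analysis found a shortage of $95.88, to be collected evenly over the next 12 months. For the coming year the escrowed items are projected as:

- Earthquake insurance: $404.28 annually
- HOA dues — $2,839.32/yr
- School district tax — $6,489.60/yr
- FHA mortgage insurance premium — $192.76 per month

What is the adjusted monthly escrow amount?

$1,011.85

Earthquake insurance: $404.28 annually
HOA dues: $2,839.32 annually
School district tax: $6,489.60 annually
FHA mortgage insurance premium: $192.76 × 12 = $2,313.12 annually
Total per year = $12,046.32
Monthly escrow = $12,046.32 ÷ 12 = $1,003.86
Shortage per month = $95.88 / 12 = $7.99
New monthly escrow = $1,003.86 + $7.99 = $1,011.85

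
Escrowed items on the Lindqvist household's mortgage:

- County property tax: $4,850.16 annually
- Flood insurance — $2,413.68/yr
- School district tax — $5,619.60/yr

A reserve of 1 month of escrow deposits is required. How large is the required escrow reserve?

County property tax: $4,850.16 per year
Flood insurance: $2,413.68 per year
School district tax: $5,619.60 per year
Total annual escrow = $4,850.16 + $2,413.68 + $5,619.60 = $12,883.44
Monthly = $12,883.44 ÷ 12 = $1,073.62
Cushion = 1 × $1,073.62 = $1,073.62

$1,073.62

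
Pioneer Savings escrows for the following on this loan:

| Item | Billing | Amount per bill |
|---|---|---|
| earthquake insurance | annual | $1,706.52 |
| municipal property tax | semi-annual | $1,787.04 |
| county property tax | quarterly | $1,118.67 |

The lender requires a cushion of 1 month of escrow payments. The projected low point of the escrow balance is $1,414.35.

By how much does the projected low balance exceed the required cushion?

Earthquake insurance — $1,706.52
Municipal property tax — $1,787.04 × 2 = $3,574.08
County property tax — $1,118.67 × 4 = $4,474.68
Total annual escrow = $1,706.52 + $3,574.08 + $4,474.68 = $9,755.28
Monthly escrow = $9,755.28 / 12 = $812.94
Cushion = 1 × $812.94 = $812.94
Surplus = $1,414.35 − $812.94 = $601.41

$601.41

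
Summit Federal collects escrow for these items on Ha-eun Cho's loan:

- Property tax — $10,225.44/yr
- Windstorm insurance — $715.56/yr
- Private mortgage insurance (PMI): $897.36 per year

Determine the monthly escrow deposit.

Property tax — $10,225.44 annually
Windstorm insurance — $715.56 annually
Private mortgage insurance (PMI) — $897.36 annually
Yearly total = $11,838.36
Per month = $11,838.36 ÷ 12 = $986.53

$986.53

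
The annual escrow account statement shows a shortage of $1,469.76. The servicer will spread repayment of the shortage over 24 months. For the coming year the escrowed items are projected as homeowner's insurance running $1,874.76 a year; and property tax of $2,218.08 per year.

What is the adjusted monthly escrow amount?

$402.31

Homeowner's insurance = $1,874.76 per year
Property tax = $2,218.08 per year
Annual escrow total = $4,092.84
Monthly = $4,092.84 ÷ 12 = $341.07
Monthly shortage recovery: $1,469.76 / 24 = $61.24
New monthly escrow = $341.07 + $61.24 = $402.31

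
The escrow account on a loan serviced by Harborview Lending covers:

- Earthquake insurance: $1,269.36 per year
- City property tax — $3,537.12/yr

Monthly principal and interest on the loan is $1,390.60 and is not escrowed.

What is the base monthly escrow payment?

$400.54

Earthquake insurance = $1,269.36 annually
City property tax = $3,537.12 annually
Total per year = $1,269.36 + $3,537.12 = $4,806.48
Base monthly escrow = $4,806.48 ÷ 12 = $400.54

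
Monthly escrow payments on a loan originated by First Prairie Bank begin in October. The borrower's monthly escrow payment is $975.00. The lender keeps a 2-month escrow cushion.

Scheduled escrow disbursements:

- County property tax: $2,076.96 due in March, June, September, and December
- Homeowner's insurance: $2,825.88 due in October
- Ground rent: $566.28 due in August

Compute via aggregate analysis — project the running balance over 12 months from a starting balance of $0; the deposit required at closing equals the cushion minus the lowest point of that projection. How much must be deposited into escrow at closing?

$3,927.84

Cushion = 2 × $975.00 = $1,950.00
Trial balance (start $0, +$975.00 each month, − disbursements):
  Oct: +$975.00 − $2,825.88 → -$1,850.88
  Nov: +$975.00 → -$875.88
  Dec: +$975.00 − $2,076.96 → -$1,977.84
  Jan: +$975.00 → -$1,002.84
  Feb: +$975.00 → -$27.84
  Mar: +$975.00 − $2,076.96 → -$1,129.80
  Apr: +$975.00 → -$154.80
  May: +$975.00 → $820.20
  Jun: +$975.00 − $2,076.96 → -$281.76
  Jul: +$975.00 → $693.24
  Aug: +$975.00 − $566.28 → $1,101.96
  Sep: +$975.00 − $2,076.96 → $0.00
Lowest trial balance = -$1,977.84 (Dec)
Initial deposit = cushion − low point = $1,950.00 − (-$1,977.84) = $3,927.84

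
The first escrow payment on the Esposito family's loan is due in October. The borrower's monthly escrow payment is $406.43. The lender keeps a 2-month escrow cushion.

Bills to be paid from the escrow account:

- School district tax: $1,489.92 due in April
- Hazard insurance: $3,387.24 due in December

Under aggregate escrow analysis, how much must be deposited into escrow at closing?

Cushion = 2 × $406.43 = $812.86
Trial balance (start $0, +$406.43 each month, − disbursements):
  Oct: +$406.43 → $406.43
  Nov: +$406.43 → $812.86
  Dec: +$406.43 − $3,387.24 → -$2,167.95
  Jan: +$406.43 → -$1,761.52
  Feb: +$406.43 → -$1,355.09
  Mar: +$406.43 → -$948.66
  Apr: +$406.43 − $1,489.92 → -$2,032.15
  May: +$406.43 → -$1,625.72
  Jun: +$406.43 → -$1,219.29
  Jul: +$406.43 → -$812.86
  Aug: +$406.43 → -$406.43
  Sep: +$406.43 → $0.00
Lowest trial balance = -$2,167.95 (Dec)
Initial deposit = cushion − low point = $812.86 − (-$2,167.95) = $2,980.81

$2,980.81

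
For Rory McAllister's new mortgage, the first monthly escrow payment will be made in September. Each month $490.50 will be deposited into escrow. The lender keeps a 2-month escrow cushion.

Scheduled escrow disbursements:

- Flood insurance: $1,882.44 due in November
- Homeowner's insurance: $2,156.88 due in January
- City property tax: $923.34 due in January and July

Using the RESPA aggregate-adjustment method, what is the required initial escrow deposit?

Cushion = 2 × $490.50 = $981.00
Trial balance (start $0, +$490.50 each month, − disbursements):
  Sep: +$490.50 → $490.50
  Oct: +$490.50 → $981.00
  Nov: +$490.50 − $1,882.44 → -$410.94
  Dec: +$490.50 → $79.56
  Jan: +$490.50 − $3,080.22 → -$2,510.16
  Feb: +$490.50 → -$2,019.66
  Mar: +$490.50 → -$1,529.16
  Apr: +$490.50 → -$1,038.66
  May: +$490.50 → -$548.16
  Jun: +$490.50 → -$57.66
  Jul: +$490.50 − $923.34 → -$490.50
  Aug: +$490.50 → $0.00
Lowest trial balance = -$2,510.16 (Jan)
Initial deposit = cushion − low point = $981.00 − (-$2,510.16) = $3,491.16

$3,491.16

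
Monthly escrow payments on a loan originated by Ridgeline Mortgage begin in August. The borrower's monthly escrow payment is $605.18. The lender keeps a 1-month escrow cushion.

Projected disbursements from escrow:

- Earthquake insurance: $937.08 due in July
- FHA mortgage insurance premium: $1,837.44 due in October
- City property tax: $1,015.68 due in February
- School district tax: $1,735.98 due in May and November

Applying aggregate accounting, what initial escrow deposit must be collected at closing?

$1,757.88

Cushion = 1 × $605.18 = $605.18
Trial balance (start $0, +$605.18 each month, − disbursements):
  Aug: +$605.18 → $605.18
  Sep: +$605.18 → $1,210.36
  Oct: +$605.18 − $1,837.44 → -$21.90
  Nov: +$605.18 − $1,735.98 → -$1,152.70
  Dec: +$605.18 → -$547.52
  Jan: +$605.18 → $57.66
  Feb: +$605.18 − $1,015.68 → -$352.84
  Mar: +$605.18 → $252.34
  Apr: +$605.18 → $857.52
  May: +$605.18 − $1,735.98 → -$273.28
  Jun: +$605.18 → $331.90
  Jul: +$605.18 − $937.08 → $0.00
Lowest trial balance = -$1,152.70 (Nov)
Initial deposit = cushion − low point = $605.18 − (-$1,152.70) = $1,757.88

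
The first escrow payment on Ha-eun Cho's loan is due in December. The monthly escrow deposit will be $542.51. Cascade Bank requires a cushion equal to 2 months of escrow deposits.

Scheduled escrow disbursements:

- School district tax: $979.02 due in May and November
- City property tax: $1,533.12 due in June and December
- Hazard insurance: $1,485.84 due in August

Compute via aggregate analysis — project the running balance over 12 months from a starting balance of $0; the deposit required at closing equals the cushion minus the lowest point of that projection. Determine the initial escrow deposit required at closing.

$2,075.63

Cushion = 2 × $542.51 = $1,085.02
Trial balance (start $0, +$542.51 each month, − disbursements):
  Dec: +$542.51 − $1,533.12 → -$990.61
  Jan: +$542.51 → -$448.10
  Feb: +$542.51 → $94.41
  Mar: +$542.51 → $636.92
  Apr: +$542.51 → $1,179.43
  May: +$542.51 − $979.02 → $742.92
  Jun: +$542.51 − $1,533.12 → -$247.69
  Jul: +$542.51 → $294.82
  Aug: +$542.51 − $1,485.84 → -$648.51
  Sep: +$542.51 → -$106.00
  Oct: +$542.51 → $436.51
  Nov: +$542.51 − $979.02 → $0.00
Lowest trial balance = -$990.61 (Dec)
Initial deposit = cushion − low point = $1,085.02 − (-$990.61) = $2,075.63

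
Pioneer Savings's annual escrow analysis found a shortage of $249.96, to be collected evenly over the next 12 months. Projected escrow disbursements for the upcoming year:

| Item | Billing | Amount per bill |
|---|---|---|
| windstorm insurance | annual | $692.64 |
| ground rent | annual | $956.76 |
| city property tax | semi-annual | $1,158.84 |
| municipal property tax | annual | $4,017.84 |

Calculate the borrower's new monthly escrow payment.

$686.24

Windstorm insurance: $692.64 annually
Ground rent: $956.76 annually
City property tax: $1,158.84 × 2 = $2,317.68 annually
Municipal property tax: $4,017.84 annually
Yearly total = $7,984.92
Per month = $7,984.92 / 12 = $665.41
Shortage per month = $249.96 ÷ 12 = $20.83
Adjusted monthly = $665.41 + $20.83 = $686.24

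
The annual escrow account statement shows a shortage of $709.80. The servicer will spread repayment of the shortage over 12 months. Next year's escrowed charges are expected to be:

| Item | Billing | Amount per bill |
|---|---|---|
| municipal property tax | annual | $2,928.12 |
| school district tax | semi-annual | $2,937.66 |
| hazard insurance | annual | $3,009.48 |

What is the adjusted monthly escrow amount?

$1,043.56

Municipal property tax = $2,928.12
School district tax = $2,937.66 × 2 = $5,875.32
Hazard insurance = $3,009.48
Yearly total = $11,812.92
Base monthly escrow = $11,812.92 / 12 = $984.41
Monthly shortage recovery: $709.80 / 12 = $59.15
Adjusted monthly = $984.41 + $59.15 = $1,043.56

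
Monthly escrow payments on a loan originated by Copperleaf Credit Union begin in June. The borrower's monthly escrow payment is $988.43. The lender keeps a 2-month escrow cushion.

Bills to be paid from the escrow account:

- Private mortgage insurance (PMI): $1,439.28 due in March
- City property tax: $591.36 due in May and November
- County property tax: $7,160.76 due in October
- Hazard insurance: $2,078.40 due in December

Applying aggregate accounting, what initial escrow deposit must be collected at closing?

Cushion = 2 × $988.43 = $1,976.86
Trial balance (start $0, +$988.43 each month, − disbursements):
  Jun: +$988.43 → $988.43
  Jul: +$988.43 → $1,976.86
  Aug: +$988.43 → $2,965.29
  Sep: +$988.43 → $3,953.72
  Oct: +$988.43 − $7,160.76 → -$2,218.61
  Nov: +$988.43 − $591.36 → -$1,821.54
  Dec: +$988.43 − $2,078.40 → -$2,911.51
  Jan: +$988.43 → -$1,923.08
  Feb: +$988.43 → -$934.65
  Mar: +$988.43 − $1,439.28 → -$1,385.50
  Apr: +$988.43 → -$397.07
  May: +$988.43 − $591.36 → $0.00
Lowest trial balance = -$2,911.51 (Dec)
Initial deposit = cushion − low point = $1,976.86 − (-$2,911.51) = $4,888.37

$4,888.37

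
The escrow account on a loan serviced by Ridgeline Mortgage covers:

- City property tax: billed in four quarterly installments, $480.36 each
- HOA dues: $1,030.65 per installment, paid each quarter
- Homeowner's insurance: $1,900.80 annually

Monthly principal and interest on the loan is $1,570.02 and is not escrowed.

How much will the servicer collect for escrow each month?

City property tax — $480.36 × 4 = $1,921.44 per year
HOA dues — $1,030.65 × 4 = $4,122.60 per year
Homeowner's insurance — $1,900.80 per year
Annual escrow total = $7,944.84
Monthly escrow = $7,944.84 ÷ 12 = $662.07

$662.07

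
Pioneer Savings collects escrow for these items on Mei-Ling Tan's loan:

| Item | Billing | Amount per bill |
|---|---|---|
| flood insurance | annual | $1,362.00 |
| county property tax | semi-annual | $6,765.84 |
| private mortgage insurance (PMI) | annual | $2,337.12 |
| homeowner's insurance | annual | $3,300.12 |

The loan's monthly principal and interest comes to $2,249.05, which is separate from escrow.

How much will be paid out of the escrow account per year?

Flood insurance = $1,362.00/yr
County property tax = $6,765.84 × 2 = $13,531.68/yr
Private mortgage insurance (PMI) = $2,337.12/yr
Homeowner's insurance = $3,300.12/yr
Total per year = $20,530.92

$20,530.92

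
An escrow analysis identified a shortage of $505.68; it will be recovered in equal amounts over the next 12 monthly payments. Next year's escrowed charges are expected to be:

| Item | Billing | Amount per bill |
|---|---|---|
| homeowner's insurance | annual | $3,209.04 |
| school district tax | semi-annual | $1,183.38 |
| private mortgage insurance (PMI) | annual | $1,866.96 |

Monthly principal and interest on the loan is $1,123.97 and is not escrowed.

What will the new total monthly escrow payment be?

$662.37

Homeowner's insurance — $3,209.04
School district tax — $1,183.38 × 2 = $2,366.76
Private mortgage insurance (PMI) — $1,866.96
Yearly total = $3,209.04 + $2,366.76 + $1,866.96 = $7,442.76
Monthly = $7,442.76 / 12 = $620.23
Shortage per month = $505.68 / 12 = $42.14
Adjusted monthly = $620.23 + $42.14 = $662.37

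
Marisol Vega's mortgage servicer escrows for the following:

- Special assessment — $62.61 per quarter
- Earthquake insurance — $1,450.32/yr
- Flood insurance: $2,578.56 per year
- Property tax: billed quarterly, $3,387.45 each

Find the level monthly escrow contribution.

$1,485.76

Special assessment: $62.61 × 4 = $250.44
Earthquake insurance: $1,450.32
Flood insurance: $2,578.56
Property tax: $3,387.45 × 4 = $13,549.80
Yearly total = $17,829.12
Per month = $17,829.12 / 12 = $1,485.76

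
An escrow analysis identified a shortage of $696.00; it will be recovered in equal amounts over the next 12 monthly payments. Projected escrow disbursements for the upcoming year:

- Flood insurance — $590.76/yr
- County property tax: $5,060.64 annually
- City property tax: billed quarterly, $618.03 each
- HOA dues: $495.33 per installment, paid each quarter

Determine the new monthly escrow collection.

Flood insurance — $590.76/yr
County property tax — $5,060.64/yr
City property tax — $618.03 × 4 = $2,472.12/yr
HOA dues — $495.33 × 4 = $1,981.32/yr
Total per year = $590.76 + $5,060.64 + $2,472.12 + $1,981.32 = $10,104.84
Base monthly escrow = $10,104.84 ÷ 12 = $842.07
Shortage spread = $696.00 / 12 = $58.00/mo
New monthly escrow = $842.07 + $58.00 = $900.07

$900.07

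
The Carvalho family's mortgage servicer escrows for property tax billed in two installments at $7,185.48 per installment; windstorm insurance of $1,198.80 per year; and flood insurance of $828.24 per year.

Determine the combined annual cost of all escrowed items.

$16,398.00

Property tax — $7,185.48 × 2 = $14,370.96
Windstorm insurance — $1,198.80
Flood insurance — $828.24
Total per year = $14,370.96 + $1,198.80 + $828.24 = $16,398.00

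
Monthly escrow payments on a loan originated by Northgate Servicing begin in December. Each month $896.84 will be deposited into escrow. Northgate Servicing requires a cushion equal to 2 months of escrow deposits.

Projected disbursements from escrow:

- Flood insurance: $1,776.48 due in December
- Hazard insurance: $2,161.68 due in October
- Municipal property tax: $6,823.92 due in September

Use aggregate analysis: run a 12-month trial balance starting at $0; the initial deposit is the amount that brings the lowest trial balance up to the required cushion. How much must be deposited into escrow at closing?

Cushion = 2 × $896.84 = $1,793.68
Trial balance (start $0, +$896.84 each month, − disbursements):
  Dec: +$896.84 − $1,776.48 → -$879.64
  Jan: +$896.84 → $17.20
  Feb: +$896.84 → $914.04
  Mar: +$896.84 → $1,810.88
  Apr: +$896.84 → $2,707.72
  May: +$896.84 → $3,604.56
  Jun: +$896.84 → $4,501.40
  Jul: +$896.84 → $5,398.24
  Aug: +$896.84 → $6,295.08
  Sep: +$896.84 − $6,823.92 → $368.00
  Oct: +$896.84 − $2,161.68 → -$896.84
  Nov: +$896.84 → $0.00
Lowest trial balance = -$896.84 (Oct)
Initial deposit = cushion − low point = $1,793.68 − (-$896.84) = $2,690.52

$2,690.52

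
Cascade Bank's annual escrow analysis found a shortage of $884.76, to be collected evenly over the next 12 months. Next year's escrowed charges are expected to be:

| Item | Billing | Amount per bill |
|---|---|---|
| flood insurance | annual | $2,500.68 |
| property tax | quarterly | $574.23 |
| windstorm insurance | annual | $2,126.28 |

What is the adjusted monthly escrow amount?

Flood insurance = $2,500.68
Property tax = $574.23 × 4 = $2,296.92
Windstorm insurance = $2,126.28
Total per year = $2,500.68 + $2,296.92 + $2,126.28 = $6,923.88
Base monthly escrow = $6,923.88 / 12 = $576.99
Monthly shortage recovery: $884.76 / 12 = $73.73
Adjusted monthly = $576.99 + $73.73 = $650.72

$650.72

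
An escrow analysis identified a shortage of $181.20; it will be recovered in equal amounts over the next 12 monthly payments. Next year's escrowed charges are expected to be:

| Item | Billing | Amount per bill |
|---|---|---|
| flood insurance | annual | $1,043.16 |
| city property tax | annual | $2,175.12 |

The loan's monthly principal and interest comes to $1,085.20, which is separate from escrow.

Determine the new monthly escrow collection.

Flood insurance = $1,043.16
City property tax = $2,175.12
Yearly total = $3,218.28
Base monthly escrow = $3,218.28 ÷ 12 = $268.19
Shortage per month = $181.20 / 12 = $15.10
Adjusted monthly = $268.19 + $15.10 = $283.29

$283.29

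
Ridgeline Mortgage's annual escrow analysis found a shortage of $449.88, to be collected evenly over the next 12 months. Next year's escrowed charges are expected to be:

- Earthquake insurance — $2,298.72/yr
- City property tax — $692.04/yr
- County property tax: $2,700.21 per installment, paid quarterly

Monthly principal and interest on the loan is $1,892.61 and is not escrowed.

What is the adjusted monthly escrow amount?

$1,186.79

Earthquake insurance — $2,298.72/yr
City property tax — $692.04/yr
County property tax — $2,700.21 × 4 = $10,800.84/yr
Annual escrow total = $13,791.60
Monthly escrow = $13,791.60 / 12 = $1,149.30
Shortage spread = $449.88 / 12 = $37.49/mo
Adjusted monthly = $1,149.30 + $37.49 = $1,186.79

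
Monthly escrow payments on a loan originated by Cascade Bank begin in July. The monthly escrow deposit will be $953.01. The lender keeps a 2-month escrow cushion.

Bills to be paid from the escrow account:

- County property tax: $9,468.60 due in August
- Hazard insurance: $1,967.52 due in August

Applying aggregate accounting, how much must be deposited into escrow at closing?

Cushion = 2 × $953.01 = $1,906.02
Trial balance (start $0, +$953.01 each month, − disbursements):
  Jul: +$953.01 → $953.01
  Aug: +$953.01 − $11,436.12 → -$9,530.10
  Sep: +$953.01 → -$8,577.09
  Oct: +$953.01 → -$7,624.08
  Nov: +$953.01 → -$6,671.07
  Dec: +$953.01 → -$5,718.06
  Jan: +$953.01 → -$4,765.05
  Feb: +$953.01 → -$3,812.04
  Mar: +$953.01 → -$2,859.03
  Apr: +$953.01 → -$1,906.02
  May: +$953.01 → -$953.01
  Jun: +$953.01 → $0.00
Lowest trial balance = -$9,530.10 (Aug)
Initial deposit = cushion − low point = $1,906.02 − (-$9,530.10) = $11,436.12

$11,436.12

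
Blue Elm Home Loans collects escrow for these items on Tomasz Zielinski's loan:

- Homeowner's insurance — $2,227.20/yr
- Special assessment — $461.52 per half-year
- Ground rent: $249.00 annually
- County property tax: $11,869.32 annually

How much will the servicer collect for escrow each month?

Homeowner's insurance: $2,227.20 annually
Special assessment: $461.52 × 2 = $923.04 annually
Ground rent: $249.00 annually
County property tax: $11,869.32 annually
Yearly total = $15,268.56
Monthly escrow = $15,268.56 ÷ 12 = $1,272.38

$1,272.38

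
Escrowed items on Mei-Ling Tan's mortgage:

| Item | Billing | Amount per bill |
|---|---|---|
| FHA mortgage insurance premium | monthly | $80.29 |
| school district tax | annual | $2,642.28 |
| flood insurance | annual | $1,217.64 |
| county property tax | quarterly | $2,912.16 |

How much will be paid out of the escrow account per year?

FHA mortgage insurance premium: $80.29 × 12 = $963.48 annually
School district tax: $2,642.28 annually
Flood insurance: $1,217.64 annually
County property tax: $2,912.16 × 4 = $11,648.64 annually
Total per year = $963.48 + $2,642.28 + $1,217.64 + $11,648.64 = $16,472.04

$16,472.04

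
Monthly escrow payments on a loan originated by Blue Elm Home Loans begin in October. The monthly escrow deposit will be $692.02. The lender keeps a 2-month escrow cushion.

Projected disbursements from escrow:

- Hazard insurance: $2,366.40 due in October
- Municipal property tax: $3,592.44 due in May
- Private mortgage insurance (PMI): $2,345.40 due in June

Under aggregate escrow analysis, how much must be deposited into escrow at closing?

Cushion = 2 × $692.02 = $1,384.04
Trial balance (start $0, +$692.02 each month, − disbursements):
  Oct: +$692.02 − $2,366.40 → -$1,674.38
  Nov: +$692.02 → -$982.36
  Dec: +$692.02 → -$290.34
  Jan: +$692.02 → $401.68
  Feb: +$692.02 → $1,093.70
  Mar: +$692.02 → $1,785.72
  Apr: +$692.02 → $2,477.74
  May: +$692.02 − $3,592.44 → -$422.68
  Jun: +$692.02 − $2,345.40 → -$2,076.06
  Jul: +$692.02 → -$1,384.04
  Aug: +$692.02 → -$692.02
  Sep: +$692.02 → $0.00
Lowest trial balance = -$2,076.06 (Jun)
Initial deposit = cushion − low point = $1,384.04 − (-$2,076.06) = $3,460.10

$3,460.10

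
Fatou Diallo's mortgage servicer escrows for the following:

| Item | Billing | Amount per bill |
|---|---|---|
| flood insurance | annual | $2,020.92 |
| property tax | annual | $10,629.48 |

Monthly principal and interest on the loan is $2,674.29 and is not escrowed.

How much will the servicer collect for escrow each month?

$1,054.20

Flood insurance: $2,020.92
Property tax: $10,629.48
Combined annual = $2,020.92 + $10,629.48 = $12,650.40
Monthly escrow = $12,650.40 ÷ 12 = $1,054.20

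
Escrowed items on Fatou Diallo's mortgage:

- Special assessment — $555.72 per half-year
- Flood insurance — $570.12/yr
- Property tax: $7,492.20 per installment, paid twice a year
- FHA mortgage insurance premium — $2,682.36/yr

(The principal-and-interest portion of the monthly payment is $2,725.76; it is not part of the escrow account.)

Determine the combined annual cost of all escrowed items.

Special assessment = $555.72 × 2 = $1,111.44/yr
Flood insurance = $570.12/yr
Property tax = $7,492.20 × 2 = $14,984.40/yr
FHA mortgage insurance premium = $2,682.36/yr
Yearly total = $19,348.32

$19,348.32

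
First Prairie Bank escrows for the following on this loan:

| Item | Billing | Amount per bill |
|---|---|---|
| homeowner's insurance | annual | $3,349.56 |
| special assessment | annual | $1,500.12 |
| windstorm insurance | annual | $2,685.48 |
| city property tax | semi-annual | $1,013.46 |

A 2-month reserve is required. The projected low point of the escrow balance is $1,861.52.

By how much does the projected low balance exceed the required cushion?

Homeowner's insurance = $3,349.56/yr
Special assessment = $1,500.12/yr
Windstorm insurance = $2,685.48/yr
City property tax = $1,013.46 × 2 = $2,026.92/yr
Combined annual = $3,349.56 + $1,500.12 + $2,685.48 + $2,026.92 = $9,562.08
Per month = $9,562.08 ÷ 12 = $796.84
Cushion = 2 × $796.84 = $1,593.68
Surplus = $1,861.52 − $1,593.68 = $267.84

$267.84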